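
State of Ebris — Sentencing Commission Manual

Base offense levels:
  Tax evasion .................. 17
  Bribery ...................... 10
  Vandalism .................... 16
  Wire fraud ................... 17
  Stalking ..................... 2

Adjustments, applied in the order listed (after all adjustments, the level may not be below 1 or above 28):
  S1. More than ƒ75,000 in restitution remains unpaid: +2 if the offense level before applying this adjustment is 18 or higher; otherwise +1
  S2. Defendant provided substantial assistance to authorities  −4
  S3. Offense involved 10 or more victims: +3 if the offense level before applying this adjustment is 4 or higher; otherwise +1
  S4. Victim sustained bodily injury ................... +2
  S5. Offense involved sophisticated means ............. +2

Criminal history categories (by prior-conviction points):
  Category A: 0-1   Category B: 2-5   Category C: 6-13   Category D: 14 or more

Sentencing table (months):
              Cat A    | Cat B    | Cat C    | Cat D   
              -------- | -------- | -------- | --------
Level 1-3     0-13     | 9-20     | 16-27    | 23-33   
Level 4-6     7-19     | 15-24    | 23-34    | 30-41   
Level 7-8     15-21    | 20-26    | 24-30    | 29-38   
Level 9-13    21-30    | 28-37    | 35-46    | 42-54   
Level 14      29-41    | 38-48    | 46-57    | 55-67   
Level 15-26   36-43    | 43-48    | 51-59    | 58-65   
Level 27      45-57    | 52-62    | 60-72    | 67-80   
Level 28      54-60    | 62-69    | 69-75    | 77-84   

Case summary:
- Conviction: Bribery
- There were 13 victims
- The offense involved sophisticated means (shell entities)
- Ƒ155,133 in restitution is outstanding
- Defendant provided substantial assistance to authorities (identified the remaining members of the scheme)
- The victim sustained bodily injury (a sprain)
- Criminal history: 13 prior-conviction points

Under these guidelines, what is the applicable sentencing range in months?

46-57 months

Base offense level for bribery: 10.
S1 applies (level before this adjustment is 10 < 18, so +1): 10 + 1 = 11.
S2 applies: 11 − 4 = 7.
S3 applies (level before this adjustment is 7 ≥ 4, so +3): 7 + 3 = 10.
S4 applies: 10 + 2 = 12.
S5 applies: 12 + 2 = 14.
Final offense level: 14.
Criminal history: 13 prior points → Category C (6-13).
Level 14 falls in the 14 band.
Grid: Level 14 × Category C = 46-57 months.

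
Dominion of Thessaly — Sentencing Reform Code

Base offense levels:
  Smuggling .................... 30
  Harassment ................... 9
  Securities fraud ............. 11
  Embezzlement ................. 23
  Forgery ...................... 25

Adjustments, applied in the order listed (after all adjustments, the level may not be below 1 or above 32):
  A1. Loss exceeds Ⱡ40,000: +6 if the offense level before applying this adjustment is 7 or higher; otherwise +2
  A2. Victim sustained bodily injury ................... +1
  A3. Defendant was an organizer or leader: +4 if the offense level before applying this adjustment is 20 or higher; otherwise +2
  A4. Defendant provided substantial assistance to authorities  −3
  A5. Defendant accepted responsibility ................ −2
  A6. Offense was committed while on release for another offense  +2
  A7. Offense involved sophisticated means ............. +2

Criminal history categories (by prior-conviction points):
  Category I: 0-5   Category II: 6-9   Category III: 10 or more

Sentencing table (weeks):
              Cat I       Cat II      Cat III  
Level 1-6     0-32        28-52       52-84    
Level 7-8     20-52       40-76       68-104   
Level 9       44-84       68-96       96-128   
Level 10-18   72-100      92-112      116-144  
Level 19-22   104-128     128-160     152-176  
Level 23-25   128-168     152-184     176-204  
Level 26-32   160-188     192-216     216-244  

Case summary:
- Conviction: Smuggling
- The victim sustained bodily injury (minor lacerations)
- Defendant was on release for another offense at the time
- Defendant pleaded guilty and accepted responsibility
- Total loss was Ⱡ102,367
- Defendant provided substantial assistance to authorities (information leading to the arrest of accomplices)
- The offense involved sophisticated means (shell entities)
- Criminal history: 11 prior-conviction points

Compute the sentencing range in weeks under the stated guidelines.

Base offense level for smuggling: 30.
A1 applies (level before this adjustment is 30 ≥ 7, so +6): 30 + 6 = 36.
A2 applies: 36 + 1 = 37.
A4 applies: 37 − 3 = 34.
A5 applies: 34 − 2 = 32.
A6 applies: 32 + 2 = 34.
A7 applies: 34 + 2 = 36.
Level 36 exceeds the maximum of 32; capped at 32.
Final offense level: 32.
Criminal history: 11 prior points → Category III (10+).
Level 32 falls in the 26-32 band.
Grid: Level 26-32 × Category III = 216-244 weeks.

216-244 weeks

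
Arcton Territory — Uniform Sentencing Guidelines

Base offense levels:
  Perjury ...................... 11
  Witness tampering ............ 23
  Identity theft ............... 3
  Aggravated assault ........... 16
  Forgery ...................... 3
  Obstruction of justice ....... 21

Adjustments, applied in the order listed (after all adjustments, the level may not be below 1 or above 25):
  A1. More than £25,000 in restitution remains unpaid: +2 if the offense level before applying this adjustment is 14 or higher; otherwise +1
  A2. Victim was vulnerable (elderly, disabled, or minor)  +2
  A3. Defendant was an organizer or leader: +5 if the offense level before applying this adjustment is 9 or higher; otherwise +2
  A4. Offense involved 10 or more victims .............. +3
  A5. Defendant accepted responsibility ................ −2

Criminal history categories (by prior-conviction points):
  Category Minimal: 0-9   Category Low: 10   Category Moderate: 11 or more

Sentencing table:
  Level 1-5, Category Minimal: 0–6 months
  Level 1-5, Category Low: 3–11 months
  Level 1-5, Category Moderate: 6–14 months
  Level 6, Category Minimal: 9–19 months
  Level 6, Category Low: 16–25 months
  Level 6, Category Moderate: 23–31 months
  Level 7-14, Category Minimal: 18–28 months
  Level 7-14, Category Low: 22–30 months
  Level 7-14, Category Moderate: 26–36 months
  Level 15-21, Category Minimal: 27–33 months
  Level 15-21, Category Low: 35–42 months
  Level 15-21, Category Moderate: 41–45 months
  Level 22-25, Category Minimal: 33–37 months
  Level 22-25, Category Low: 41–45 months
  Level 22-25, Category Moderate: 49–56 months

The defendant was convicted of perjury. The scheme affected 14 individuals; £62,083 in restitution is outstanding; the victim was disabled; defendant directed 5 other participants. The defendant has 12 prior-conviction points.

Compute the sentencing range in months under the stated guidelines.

Base offense level for perjury: 11.
A1 applies (level before this adjustment is 11 < 14, so +1): 11 + 1 = 12.
A2 applies: 12 + 2 = 14.
A3 applies (level before this adjustment is 14 ≥ 9, so +5): 14 + 5 = 19.
A4 applies: 19 + 3 = 22.
A5 does not apply.
Final offense level: 22.
Criminal history: 12 prior points → Category Moderate (11+).
Level 22 falls in the 22-25 band.
Grid: Level 22-25 × Category Moderate = 49-56 months.

49-56 months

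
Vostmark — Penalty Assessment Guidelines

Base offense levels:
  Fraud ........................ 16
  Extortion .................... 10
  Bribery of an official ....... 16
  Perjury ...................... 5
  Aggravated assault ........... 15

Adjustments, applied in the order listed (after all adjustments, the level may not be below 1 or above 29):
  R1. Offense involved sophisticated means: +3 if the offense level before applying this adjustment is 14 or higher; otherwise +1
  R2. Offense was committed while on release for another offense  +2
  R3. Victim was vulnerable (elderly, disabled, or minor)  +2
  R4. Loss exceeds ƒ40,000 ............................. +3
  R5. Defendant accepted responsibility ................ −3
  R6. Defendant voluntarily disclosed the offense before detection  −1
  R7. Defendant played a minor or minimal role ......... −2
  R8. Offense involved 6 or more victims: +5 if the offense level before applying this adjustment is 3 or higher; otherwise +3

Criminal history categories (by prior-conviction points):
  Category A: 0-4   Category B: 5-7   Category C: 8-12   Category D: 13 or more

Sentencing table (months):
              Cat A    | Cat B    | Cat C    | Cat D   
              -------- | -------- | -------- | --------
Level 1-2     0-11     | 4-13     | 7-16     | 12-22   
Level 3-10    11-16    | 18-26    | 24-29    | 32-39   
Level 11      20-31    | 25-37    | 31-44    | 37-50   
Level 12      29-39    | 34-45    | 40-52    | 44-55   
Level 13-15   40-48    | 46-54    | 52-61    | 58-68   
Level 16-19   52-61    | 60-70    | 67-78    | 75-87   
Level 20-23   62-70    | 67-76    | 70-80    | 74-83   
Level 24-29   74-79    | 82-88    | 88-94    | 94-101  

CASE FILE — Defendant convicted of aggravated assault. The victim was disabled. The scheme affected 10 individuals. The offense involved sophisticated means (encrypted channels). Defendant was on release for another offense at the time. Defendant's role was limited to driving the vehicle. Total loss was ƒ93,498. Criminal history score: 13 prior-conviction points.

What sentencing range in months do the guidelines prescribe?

94-101 months

Base offense level for aggravated assault: 15.
R1 applies (level before this adjustment is 15 ≥ 14, so +3): 15 + 3 = 18.
R2 applies: 18 + 2 = 20.
R3 applies: 20 + 2 = 22.
R4 applies: 22 + 3 = 25.
R5 does not apply.
R7 applies: 25 − 2 = 23.
R8 applies (level before this adjustment is 23 ≥ 3, so +5): 23 + 5 = 28.
Final offense level: 28.
Criminal history: 13 prior points → Category D (13+).
Level 28 falls in the 24-29 band.
Grid: Level 24-29 × Category D = 94-101 months.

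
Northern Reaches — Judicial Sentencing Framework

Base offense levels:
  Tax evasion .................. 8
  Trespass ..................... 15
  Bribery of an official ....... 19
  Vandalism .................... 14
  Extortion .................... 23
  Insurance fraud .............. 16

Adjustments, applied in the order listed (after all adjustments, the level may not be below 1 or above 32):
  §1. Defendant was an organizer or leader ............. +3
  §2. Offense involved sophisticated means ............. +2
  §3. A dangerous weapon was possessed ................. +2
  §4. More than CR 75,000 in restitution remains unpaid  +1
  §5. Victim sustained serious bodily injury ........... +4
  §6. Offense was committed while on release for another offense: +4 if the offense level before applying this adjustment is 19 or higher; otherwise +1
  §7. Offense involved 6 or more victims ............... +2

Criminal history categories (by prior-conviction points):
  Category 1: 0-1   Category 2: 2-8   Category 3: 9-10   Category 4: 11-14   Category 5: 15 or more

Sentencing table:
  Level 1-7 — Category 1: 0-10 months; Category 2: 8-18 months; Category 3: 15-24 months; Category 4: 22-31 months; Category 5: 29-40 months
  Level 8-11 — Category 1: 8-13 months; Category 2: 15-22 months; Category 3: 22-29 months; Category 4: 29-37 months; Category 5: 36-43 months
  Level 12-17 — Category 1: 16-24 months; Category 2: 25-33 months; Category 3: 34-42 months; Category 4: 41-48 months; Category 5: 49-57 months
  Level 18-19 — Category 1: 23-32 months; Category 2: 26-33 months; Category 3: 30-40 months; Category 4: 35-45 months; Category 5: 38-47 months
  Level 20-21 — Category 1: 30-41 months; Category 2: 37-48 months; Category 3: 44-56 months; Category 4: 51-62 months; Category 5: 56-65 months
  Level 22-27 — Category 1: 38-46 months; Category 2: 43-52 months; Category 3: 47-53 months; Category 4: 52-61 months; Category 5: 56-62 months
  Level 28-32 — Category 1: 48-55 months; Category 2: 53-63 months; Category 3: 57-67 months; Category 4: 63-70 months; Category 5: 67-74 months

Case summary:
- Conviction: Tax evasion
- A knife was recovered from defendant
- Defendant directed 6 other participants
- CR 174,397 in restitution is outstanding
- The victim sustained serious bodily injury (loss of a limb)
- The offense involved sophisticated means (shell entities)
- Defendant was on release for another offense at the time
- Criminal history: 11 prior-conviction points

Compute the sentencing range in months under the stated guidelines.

Base offense level for tax evasion: 8.
§1 applies: 8 + 3 = 11.
§2 applies: 11 + 2 = 13.
§3 applies: 13 + 2 = 15.
§4 applies: 15 + 1 = 16.
§5 applies: 16 + 4 = 20.
§6 applies (level before this adjustment is 20 ≥ 19, so +4): 20 + 4 = 24.
Final offense level: 24.
Criminal history: 11 prior points → Category 4 (11-14).
Level 24 falls in the 22-27 band.
Grid: Level 22-27 × Category 4 = 52-61 months.

52-61 months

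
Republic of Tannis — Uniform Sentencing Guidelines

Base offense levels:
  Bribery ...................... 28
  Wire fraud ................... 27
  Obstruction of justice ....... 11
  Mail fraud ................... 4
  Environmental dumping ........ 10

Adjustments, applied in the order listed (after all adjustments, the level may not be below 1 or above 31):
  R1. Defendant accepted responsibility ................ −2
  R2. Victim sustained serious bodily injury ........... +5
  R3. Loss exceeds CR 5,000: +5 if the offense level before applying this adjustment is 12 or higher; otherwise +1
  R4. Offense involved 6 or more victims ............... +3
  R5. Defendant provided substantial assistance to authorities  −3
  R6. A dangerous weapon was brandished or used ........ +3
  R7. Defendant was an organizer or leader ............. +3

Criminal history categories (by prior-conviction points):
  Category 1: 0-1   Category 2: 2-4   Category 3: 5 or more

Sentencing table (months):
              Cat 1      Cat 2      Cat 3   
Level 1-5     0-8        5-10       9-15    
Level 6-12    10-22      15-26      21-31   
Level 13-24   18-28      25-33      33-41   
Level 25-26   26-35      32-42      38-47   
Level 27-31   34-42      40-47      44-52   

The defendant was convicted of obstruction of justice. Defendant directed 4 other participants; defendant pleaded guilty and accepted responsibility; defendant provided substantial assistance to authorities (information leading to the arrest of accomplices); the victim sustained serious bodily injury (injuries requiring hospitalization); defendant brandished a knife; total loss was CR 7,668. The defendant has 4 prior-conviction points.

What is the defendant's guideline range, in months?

Base offense level for obstruction of justice: 11.
R1 applies: 11 − 2 = 9.
R2 applies: 9 + 5 = 14.
R3 applies (level before this adjustment is 14 ≥ 12, so +5): 14 + 5 = 19.
R5 applies: 19 − 3 = 16.
R6 applies: 16 + 3 = 19.
R7 applies: 19 + 3 = 22.
Final offense level: 22.
Criminal history: 4 prior points → Category 2 (2-4).
Level 22 falls in the 13-24 band.
Grid: Level 13-24 × Category 2 = 25-33 months.

25-33 months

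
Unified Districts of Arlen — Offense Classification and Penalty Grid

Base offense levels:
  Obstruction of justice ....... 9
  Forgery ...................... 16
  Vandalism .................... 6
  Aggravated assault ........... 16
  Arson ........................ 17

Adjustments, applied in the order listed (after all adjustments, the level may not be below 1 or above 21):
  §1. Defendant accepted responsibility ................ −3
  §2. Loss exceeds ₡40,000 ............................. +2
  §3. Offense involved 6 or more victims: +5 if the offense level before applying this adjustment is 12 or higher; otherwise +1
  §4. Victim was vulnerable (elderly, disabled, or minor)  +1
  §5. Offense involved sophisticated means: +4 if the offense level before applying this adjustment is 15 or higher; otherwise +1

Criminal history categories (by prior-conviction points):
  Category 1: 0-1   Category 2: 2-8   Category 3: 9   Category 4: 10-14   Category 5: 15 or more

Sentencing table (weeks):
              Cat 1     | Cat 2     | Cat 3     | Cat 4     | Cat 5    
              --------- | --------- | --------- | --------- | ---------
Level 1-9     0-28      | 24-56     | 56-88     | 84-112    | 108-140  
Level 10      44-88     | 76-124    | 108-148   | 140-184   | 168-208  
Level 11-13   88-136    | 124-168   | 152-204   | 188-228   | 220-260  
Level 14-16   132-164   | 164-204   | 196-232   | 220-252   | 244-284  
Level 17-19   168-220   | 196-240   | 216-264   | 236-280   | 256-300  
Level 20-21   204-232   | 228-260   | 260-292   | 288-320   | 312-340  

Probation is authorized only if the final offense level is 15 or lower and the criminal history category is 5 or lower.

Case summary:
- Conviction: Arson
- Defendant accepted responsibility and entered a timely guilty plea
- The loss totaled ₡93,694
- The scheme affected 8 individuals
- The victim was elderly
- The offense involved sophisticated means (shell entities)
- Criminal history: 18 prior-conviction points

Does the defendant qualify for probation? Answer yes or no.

No

Base offense level for arson: 17.
§1 applies: 17 − 3 = 14.
§2 applies: 14 + 2 = 16.
§3 applies (level before this adjustment is 16 ≥ 12, so +5): 16 + 5 = 21.
§4 applies: 21 + 1 = 22.
§5 applies (level before this adjustment is 22 ≥ 15, so +4): 22 + 4 = 26.
Level 26 exceeds the maximum of 21; capped at 21.
Final offense level: 21.
Criminal history: 18 prior points → Category 5 (15+).
Level 21 falls in the 20-21 band.
Grid: Level 20-21 × Category 5 = 312-340 weeks.
Probation check: level 21 > 15 and category 5 ≤ 5 → not eligible.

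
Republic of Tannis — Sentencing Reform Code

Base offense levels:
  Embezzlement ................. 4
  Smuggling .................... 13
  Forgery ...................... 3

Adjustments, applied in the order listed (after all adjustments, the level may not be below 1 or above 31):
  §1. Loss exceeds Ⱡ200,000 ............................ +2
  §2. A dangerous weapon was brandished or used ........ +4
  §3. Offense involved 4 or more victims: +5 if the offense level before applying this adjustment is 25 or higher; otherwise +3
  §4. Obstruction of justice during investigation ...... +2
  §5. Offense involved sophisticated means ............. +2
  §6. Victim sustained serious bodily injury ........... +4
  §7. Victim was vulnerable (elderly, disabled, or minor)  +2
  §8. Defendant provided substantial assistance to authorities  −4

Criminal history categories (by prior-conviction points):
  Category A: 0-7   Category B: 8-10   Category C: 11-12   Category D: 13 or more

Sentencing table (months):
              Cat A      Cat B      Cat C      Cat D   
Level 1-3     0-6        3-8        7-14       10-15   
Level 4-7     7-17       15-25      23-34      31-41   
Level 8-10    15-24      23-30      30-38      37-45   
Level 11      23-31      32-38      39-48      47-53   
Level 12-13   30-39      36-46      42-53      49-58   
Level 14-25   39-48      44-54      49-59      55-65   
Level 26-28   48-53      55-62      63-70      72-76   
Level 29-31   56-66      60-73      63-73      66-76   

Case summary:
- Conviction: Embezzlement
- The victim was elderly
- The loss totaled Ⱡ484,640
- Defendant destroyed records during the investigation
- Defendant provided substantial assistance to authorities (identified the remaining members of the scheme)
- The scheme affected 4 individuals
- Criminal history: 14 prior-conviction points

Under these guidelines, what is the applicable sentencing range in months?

37-45 months

Base offense level for embezzlement: 4.
§1 applies: 4 + 2 = 6.
§3 applies (level before this adjustment is 6 < 25, so +3): 6 + 3 = 9.
§4 applies: 9 + 2 = 11.
§6 does not apply.
§7 applies: 11 + 2 = 13.
§8 applies: 13 − 4 = 9.
Final offense level: 9.
Criminal history: 14 prior points → Category D (13+).
Level 9 falls in the 8-10 band.
Grid: Level 8-10 × Category D = 37-45 months.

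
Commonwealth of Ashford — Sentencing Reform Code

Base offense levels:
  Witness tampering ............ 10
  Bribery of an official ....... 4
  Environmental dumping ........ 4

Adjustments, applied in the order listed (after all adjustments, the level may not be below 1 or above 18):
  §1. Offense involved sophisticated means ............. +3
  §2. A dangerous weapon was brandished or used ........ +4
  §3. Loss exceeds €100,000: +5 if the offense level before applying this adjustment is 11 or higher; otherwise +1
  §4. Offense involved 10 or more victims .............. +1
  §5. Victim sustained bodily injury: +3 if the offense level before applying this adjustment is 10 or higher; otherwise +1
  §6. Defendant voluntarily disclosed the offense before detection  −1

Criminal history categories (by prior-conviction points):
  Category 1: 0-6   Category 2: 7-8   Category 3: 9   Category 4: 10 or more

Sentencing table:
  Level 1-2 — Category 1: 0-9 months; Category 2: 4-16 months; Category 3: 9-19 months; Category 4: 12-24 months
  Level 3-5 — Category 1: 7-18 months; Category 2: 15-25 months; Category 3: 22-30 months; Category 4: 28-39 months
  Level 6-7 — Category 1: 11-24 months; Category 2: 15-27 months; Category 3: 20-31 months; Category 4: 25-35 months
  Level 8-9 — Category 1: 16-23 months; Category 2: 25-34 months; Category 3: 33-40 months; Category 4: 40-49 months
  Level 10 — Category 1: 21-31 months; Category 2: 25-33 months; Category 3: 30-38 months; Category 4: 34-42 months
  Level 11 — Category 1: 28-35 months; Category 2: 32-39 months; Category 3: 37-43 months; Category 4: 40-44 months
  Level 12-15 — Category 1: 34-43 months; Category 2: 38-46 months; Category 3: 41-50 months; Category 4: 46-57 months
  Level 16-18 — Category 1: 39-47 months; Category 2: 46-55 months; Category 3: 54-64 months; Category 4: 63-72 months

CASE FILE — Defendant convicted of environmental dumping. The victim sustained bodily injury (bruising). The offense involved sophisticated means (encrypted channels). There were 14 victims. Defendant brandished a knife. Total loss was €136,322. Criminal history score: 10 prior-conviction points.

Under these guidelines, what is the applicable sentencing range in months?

Base offense level for environmental dumping: 4.
§1 applies: 4 + 3 = 7.
§2 applies: 7 + 4 = 11.
§3 applies (level before this adjustment is 11 ≥ 11, so +5): 11 + 5 = 16.
§4 applies: 16 + 1 = 17.
§5 applies (level before this adjustment is 17 ≥ 10, so +3): 17 + 3 = 20.
Level 20 exceeds the maximum of 18; capped at 18.
Final offense level: 18.
Criminal history: 10 prior points → Category 4 (10+).
Level 18 falls in the 16-18 band.
Grid: Level 16-18 × Category 4 = 63-72 months.

63-72 months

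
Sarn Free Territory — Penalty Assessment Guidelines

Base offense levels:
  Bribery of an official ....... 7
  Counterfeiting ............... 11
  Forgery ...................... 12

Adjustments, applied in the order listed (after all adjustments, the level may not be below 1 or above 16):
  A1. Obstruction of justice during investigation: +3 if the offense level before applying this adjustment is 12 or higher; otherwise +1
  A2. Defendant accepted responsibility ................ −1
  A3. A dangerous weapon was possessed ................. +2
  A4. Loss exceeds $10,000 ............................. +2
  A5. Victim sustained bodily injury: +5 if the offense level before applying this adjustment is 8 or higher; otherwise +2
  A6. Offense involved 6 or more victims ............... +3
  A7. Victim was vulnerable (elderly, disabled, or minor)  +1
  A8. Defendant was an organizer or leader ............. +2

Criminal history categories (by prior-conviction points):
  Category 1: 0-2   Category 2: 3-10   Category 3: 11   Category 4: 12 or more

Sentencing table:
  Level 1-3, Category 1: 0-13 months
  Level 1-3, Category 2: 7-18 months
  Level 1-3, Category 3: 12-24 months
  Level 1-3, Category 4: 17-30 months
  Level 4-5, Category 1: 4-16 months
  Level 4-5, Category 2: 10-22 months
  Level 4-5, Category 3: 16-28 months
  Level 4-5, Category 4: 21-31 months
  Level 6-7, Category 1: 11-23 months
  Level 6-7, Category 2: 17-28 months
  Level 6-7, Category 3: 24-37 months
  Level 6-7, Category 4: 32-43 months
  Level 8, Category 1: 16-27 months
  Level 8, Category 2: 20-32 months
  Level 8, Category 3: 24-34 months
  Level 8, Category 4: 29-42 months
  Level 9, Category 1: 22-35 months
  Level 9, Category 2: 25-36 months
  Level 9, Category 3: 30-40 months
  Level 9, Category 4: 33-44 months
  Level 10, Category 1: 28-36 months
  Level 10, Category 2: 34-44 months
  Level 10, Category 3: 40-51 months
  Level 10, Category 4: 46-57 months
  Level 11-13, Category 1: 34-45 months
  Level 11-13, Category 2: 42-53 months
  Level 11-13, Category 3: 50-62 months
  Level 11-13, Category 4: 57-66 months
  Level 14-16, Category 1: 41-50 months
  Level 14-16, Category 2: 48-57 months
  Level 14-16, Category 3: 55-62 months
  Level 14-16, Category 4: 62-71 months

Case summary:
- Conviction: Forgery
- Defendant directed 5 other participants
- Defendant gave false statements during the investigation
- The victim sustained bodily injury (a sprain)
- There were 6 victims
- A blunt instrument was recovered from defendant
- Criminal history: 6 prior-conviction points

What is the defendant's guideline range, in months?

Base offense level for forgery: 12.
A1 applies (level before this adjustment is 12 ≥ 12, so +3): 12 + 3 = 15.
A2 does not apply.
A3 applies: 15 + 2 = 17.
A4 does not apply.
A5 applies (level before this adjustment is 17 ≥ 8, so +5): 17 + 5 = 22.
A6 applies: 22 + 3 = 25.
A8 applies: 25 + 2 = 27.
Level 27 exceeds the maximum of 16; capped at 16.
Final offense level: 16.
Criminal history: 6 prior points → Category 2 (3-10).
Level 16 falls in the 14-16 band.
Grid: Level 14-16 × Category 2 = 48-57 months.

48-57 months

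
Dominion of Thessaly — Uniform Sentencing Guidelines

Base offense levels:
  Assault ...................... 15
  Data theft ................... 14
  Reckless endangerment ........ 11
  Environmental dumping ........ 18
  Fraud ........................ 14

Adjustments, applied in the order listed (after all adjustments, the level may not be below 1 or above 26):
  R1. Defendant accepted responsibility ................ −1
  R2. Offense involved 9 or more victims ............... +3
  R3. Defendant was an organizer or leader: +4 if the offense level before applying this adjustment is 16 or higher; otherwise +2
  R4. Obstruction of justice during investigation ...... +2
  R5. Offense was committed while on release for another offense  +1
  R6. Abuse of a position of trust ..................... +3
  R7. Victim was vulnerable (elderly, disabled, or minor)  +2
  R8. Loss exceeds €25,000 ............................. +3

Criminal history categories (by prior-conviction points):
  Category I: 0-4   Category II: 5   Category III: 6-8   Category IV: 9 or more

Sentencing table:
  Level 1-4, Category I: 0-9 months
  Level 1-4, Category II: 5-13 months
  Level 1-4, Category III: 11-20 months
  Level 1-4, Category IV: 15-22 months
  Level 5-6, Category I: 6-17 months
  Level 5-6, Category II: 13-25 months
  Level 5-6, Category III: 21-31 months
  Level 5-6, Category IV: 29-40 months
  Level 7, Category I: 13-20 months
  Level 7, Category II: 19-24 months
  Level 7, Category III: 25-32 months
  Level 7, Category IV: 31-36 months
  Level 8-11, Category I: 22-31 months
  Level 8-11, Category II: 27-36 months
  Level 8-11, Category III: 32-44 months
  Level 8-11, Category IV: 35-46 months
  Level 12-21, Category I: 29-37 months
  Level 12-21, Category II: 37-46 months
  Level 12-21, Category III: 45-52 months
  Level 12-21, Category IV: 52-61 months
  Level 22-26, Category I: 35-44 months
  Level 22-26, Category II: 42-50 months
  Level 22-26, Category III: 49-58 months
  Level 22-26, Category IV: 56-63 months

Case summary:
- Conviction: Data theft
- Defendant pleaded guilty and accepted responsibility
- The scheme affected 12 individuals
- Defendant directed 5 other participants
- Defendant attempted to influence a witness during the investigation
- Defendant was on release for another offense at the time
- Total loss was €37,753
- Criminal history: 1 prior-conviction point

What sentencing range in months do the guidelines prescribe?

Base offense level for data theft: 14.
R1 applies: 14 − 1 = 13.
R2 applies: 13 + 3 = 16.
R3 applies (level before this adjustment is 16 ≥ 16, so +4): 16 + 4 = 20.
R4 applies: 20 + 2 = 22.
R5 applies: 22 + 1 = 23.
R7 does not apply.
R8 applies: 23 + 3 = 26.
Final offense level: 26.
Criminal history: 1 prior point → Category I (0-4).
Level 26 falls in the 22-26 band.
Grid: Level 22-26 × Category I = 35-44 months.

35-44 months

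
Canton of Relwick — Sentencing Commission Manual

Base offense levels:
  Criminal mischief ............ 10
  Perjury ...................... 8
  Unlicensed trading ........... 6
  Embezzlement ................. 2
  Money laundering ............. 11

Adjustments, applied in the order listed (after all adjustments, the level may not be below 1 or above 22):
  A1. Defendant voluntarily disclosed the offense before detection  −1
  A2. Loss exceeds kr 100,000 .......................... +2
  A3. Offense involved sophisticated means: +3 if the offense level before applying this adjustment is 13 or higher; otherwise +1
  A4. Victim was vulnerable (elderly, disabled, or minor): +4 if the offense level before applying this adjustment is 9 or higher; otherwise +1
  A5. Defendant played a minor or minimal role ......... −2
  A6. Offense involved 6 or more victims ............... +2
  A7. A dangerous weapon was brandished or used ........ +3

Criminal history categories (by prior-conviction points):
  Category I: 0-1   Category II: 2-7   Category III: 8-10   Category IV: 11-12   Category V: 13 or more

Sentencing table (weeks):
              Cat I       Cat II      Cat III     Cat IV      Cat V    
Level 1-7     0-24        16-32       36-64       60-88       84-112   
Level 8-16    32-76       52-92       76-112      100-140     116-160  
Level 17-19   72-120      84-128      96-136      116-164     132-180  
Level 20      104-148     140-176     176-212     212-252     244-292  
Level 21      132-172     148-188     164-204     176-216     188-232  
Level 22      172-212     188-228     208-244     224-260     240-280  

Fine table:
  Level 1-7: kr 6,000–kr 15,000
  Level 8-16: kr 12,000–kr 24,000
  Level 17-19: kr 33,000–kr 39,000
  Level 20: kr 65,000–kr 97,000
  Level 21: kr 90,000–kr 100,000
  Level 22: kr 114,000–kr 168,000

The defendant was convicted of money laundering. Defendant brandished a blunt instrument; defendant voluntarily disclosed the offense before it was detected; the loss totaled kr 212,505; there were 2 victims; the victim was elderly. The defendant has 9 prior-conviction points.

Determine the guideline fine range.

kr 33,000–kr 39,000

Base offense level for money laundering: 11.
A1 applies: 11 − 1 = 10.
A2 applies: 10 + 2 = 12.
A4 applies (level before this adjustment is 12 ≥ 9, so +4): 12 + 4 = 16.
A5 does not apply.
A7 applies: 16 + 3 = 19.
Final offense level: 19.
Level 19 falls in the 17-19 band.
Fine table: Level 17-19 → kr 33,000–kr 39,000.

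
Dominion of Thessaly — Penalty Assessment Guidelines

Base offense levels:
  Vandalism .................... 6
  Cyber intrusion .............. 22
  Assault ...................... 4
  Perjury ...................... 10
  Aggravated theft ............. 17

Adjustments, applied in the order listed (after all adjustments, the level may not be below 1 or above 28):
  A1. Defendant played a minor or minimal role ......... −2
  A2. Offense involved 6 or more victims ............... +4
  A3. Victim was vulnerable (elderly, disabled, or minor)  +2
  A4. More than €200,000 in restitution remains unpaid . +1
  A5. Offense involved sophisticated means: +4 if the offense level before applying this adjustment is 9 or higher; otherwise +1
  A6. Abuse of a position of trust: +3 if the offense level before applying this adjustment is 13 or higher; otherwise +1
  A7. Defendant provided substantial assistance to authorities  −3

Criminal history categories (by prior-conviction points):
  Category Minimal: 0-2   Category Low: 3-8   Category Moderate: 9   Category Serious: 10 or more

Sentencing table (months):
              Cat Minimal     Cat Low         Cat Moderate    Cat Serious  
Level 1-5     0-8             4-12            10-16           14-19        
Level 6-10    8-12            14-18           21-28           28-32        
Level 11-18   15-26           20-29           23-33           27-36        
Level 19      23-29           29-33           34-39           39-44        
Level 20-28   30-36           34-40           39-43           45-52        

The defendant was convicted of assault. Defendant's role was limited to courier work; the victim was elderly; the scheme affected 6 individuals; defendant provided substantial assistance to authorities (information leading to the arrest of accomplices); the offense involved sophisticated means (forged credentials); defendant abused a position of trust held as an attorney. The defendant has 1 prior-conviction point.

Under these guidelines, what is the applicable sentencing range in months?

8-12 months

Base offense level for assault: 4.
A1 applies: 4 − 2 = 2.
A2 applies: 2 + 4 = 6.
A3 applies: 6 + 2 = 8.
A4 does not apply.
A5 applies (level before this adjustment is 8 < 9, so +1): 8 + 1 = 9.
A6 applies (level before this adjustment is 9 < 13, so +1): 9 + 1 = 10.
A7 applies: 10 − 3 = 7.
Final offense level: 7.
Criminal history: 1 prior point → Category Minimal (0-2).
Level 7 falls in the 6-10 band.
Grid: Level 6-10 × Category Minimal = 8-12 months.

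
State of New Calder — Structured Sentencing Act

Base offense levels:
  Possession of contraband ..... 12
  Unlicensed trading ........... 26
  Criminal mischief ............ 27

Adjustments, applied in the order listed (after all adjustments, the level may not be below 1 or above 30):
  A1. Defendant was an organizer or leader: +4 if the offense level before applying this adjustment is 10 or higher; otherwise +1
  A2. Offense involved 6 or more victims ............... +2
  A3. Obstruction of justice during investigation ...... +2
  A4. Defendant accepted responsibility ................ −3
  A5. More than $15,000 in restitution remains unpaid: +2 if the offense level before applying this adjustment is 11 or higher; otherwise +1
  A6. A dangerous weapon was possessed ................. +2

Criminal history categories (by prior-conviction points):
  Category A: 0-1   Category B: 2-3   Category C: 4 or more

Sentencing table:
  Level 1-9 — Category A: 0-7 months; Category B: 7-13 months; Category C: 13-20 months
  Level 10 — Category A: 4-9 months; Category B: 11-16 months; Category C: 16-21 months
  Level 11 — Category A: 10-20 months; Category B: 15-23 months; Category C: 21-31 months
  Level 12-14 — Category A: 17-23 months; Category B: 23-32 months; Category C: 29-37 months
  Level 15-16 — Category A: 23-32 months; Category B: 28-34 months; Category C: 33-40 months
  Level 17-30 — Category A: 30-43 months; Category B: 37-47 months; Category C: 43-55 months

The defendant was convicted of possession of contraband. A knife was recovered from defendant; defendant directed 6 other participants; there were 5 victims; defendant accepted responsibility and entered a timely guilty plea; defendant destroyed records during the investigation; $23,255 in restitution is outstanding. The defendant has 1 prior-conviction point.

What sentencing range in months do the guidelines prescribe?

30-43 months

Base offense level for possession of contraband: 12.
A1 applies (level before this adjustment is 12 ≥ 10, so +4): 12 + 4 = 16.
A3 applies: 16 + 2 = 18.
A4 applies: 18 − 3 = 15.
A5 applies (level before this adjustment is 15 ≥ 11, so +2): 15 + 2 = 17.
A6 applies: 17 + 2 = 19.
Final offense level: 19.
Criminal history: 1 prior point → Category A (0-1).
Level 19 falls in the 17-30 band.
Grid: Level 17-30 × Category A = 30-43 months.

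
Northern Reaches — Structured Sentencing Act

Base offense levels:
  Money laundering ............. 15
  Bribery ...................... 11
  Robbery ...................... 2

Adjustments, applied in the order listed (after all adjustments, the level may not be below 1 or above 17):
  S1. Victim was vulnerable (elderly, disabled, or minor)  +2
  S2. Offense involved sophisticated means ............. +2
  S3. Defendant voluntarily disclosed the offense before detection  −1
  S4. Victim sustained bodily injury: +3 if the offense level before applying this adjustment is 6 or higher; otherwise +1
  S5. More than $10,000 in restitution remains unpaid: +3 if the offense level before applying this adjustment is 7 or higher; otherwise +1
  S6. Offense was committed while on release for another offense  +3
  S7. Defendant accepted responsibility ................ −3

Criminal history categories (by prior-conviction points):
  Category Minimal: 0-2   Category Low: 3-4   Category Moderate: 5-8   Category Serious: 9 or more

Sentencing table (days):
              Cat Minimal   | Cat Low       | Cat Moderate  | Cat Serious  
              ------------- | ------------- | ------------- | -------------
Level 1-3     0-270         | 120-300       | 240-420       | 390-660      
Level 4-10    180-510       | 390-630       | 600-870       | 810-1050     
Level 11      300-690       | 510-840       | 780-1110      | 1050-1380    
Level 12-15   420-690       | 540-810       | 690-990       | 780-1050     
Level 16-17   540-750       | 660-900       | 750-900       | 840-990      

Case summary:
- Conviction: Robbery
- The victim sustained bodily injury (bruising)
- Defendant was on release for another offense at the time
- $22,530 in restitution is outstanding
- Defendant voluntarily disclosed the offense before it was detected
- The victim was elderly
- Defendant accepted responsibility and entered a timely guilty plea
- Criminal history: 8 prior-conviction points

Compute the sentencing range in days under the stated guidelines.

600-870 days

Base offense level for robbery: 2.
S1 applies: 2 + 2 = 4.
S2 does not apply.
S3 applies: 4 − 1 = 3.
S4 applies (level before this adjustment is 3 < 6, so +1): 3 + 1 = 4.
S5 applies (level before this adjustment is 4 < 7, so +1): 4 + 1 = 5.
S6 applies: 5 + 3 = 8.
S7 applies: 8 − 3 = 5.
Final offense level: 5.
Criminal history: 8 prior points → Category Moderate (5-8).
Level 5 falls in the 4-10 band.
Grid: Level 4-10 × Category Moderate = 600-870 days.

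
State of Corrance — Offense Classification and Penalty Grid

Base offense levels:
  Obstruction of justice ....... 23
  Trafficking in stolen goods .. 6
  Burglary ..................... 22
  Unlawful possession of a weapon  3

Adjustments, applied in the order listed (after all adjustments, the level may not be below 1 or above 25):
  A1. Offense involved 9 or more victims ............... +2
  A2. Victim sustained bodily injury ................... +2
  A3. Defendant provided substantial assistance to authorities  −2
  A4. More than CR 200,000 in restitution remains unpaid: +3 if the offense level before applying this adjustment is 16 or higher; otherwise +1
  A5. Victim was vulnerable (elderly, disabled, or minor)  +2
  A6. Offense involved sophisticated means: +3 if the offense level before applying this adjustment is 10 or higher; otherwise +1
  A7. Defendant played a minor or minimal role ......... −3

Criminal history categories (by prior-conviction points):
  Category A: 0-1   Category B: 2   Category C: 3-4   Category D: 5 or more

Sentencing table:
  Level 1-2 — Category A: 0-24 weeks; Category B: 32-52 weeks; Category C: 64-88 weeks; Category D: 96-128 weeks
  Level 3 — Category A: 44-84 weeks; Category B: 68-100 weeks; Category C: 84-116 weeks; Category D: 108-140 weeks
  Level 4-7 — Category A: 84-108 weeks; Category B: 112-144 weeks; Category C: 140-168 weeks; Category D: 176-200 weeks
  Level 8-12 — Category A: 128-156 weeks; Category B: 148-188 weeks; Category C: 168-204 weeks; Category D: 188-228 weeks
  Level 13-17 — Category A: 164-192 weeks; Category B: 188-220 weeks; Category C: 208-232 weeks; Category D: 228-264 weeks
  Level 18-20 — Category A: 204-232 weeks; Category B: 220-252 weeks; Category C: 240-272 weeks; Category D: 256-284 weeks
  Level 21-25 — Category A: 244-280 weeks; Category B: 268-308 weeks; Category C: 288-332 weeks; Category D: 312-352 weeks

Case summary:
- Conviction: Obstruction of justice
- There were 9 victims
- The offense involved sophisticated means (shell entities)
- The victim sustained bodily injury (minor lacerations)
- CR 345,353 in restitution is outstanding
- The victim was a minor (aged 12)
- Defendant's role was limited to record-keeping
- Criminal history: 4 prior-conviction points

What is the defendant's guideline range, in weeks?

288-332 weeks

Base offense level for obstruction of justice: 23.
A1 applies: 23 + 2 = 25.
A2 applies: 25 + 2 = 27.
A4 applies (level before this adjustment is 27 ≥ 16, so +3): 27 + 3 = 30.
A5 applies: 30 + 2 = 32.
A6 applies (level before this adjustment is 32 ≥ 10, so +3): 32 + 3 = 35.
A7 applies: 35 − 3 = 32.
Level 32 exceeds the maximum of 25; capped at 25.
Final offense level: 25.
Criminal history: 4 prior points → Category C (3-4).
Level 25 falls in the 21-25 band.
Grid: Level 21-25 × Category C = 288-332 weeks.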